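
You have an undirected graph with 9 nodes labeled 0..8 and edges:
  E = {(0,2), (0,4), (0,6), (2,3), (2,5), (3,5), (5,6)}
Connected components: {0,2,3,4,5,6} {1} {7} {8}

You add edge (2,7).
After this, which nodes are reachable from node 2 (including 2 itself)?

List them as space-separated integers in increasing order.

Before: nodes reachable from 2: {0,2,3,4,5,6}
Adding (2,7): merges 2's component with another. Reachability grows.
After: nodes reachable from 2: {0,2,3,4,5,6,7}

Answer: 0 2 3 4 5 6 7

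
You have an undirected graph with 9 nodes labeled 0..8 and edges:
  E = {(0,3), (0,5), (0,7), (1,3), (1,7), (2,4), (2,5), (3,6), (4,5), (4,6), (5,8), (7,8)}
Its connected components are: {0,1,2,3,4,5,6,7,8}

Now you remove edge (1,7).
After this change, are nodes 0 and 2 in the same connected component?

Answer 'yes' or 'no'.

Initial components: {0,1,2,3,4,5,6,7,8}
Removing edge (1,7): not a bridge — component count unchanged at 1.
New components: {0,1,2,3,4,5,6,7,8}
Are 0 and 2 in the same component? yes

Answer: yes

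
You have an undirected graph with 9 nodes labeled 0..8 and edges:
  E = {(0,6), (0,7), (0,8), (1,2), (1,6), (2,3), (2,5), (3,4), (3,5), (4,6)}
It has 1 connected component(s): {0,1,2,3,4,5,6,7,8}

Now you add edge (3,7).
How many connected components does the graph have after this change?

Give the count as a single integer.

Answer: 1

Derivation:
Initial component count: 1
Add (3,7): endpoints already in same component. Count unchanged: 1.
New component count: 1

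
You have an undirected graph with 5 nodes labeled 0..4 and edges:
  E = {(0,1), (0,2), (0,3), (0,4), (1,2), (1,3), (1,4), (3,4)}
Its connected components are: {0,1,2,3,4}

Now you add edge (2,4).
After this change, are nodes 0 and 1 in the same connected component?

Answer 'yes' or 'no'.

Answer: yes

Derivation:
Initial components: {0,1,2,3,4}
Adding edge (2,4): both already in same component {0,1,2,3,4}. No change.
New components: {0,1,2,3,4}
Are 0 and 1 in the same component? yes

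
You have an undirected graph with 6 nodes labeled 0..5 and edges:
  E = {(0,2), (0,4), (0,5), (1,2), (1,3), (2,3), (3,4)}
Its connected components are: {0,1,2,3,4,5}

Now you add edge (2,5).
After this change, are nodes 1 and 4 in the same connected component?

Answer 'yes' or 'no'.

Initial components: {0,1,2,3,4,5}
Adding edge (2,5): both already in same component {0,1,2,3,4,5}. No change.
New components: {0,1,2,3,4,5}
Are 1 and 4 in the same component? yes

Answer: yes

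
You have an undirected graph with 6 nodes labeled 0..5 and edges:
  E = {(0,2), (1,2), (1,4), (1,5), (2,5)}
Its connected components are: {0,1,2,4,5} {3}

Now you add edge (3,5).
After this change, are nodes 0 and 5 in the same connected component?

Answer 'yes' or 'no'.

Initial components: {0,1,2,4,5} {3}
Adding edge (3,5): merges {3} and {0,1,2,4,5}.
New components: {0,1,2,3,4,5}
Are 0 and 5 in the same component? yes

Answer: yes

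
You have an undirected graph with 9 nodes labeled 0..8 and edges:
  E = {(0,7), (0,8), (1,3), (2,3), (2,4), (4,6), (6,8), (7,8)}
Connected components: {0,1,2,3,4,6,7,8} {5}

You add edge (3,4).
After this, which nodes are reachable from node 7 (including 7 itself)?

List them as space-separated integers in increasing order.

Before: nodes reachable from 7: {0,1,2,3,4,6,7,8}
Adding (3,4): both endpoints already in same component. Reachability from 7 unchanged.
After: nodes reachable from 7: {0,1,2,3,4,6,7,8}

Answer: 0 1 2 3 4 6 7 8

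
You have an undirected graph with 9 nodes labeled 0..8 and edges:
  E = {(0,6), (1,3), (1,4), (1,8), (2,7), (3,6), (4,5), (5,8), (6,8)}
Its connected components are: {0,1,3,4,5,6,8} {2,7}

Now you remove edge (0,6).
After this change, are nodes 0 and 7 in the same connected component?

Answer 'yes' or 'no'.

Answer: no

Derivation:
Initial components: {0,1,3,4,5,6,8} {2,7}
Removing edge (0,6): it was a bridge — component count 2 -> 3.
New components: {0} {1,3,4,5,6,8} {2,7}
Are 0 and 7 in the same component? no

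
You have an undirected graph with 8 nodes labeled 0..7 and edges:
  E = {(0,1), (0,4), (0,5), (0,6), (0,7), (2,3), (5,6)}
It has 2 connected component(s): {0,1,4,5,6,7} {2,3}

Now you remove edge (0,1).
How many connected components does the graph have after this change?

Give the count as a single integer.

Answer: 3

Derivation:
Initial component count: 2
Remove (0,1): it was a bridge. Count increases: 2 -> 3.
  After removal, components: {0,4,5,6,7} {1} {2,3}
New component count: 3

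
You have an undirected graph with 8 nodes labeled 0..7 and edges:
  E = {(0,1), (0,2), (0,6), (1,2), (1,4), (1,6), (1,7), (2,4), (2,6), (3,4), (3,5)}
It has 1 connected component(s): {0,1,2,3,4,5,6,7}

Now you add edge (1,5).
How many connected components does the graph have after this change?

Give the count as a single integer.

Answer: 1

Derivation:
Initial component count: 1
Add (1,5): endpoints already in same component. Count unchanged: 1.
New component count: 1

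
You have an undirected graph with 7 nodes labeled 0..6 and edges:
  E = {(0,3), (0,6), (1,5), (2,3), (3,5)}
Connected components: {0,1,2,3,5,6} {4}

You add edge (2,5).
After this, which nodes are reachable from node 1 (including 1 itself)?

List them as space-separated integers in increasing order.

Answer: 0 1 2 3 5 6

Derivation:
Before: nodes reachable from 1: {0,1,2,3,5,6}
Adding (2,5): both endpoints already in same component. Reachability from 1 unchanged.
After: nodes reachable from 1: {0,1,2,3,5,6}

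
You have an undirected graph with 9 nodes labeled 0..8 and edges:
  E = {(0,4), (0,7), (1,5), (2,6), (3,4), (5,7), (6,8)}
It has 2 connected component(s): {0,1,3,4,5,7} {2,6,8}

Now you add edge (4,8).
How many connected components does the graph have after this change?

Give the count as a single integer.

Initial component count: 2
Add (4,8): merges two components. Count decreases: 2 -> 1.
New component count: 1

Answer: 1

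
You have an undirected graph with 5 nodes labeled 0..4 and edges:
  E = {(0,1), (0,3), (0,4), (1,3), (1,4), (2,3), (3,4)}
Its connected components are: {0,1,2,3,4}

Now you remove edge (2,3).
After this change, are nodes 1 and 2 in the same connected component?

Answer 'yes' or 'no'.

Initial components: {0,1,2,3,4}
Removing edge (2,3): it was a bridge — component count 1 -> 2.
New components: {0,1,3,4} {2}
Are 1 and 2 in the same component? no

Answer: no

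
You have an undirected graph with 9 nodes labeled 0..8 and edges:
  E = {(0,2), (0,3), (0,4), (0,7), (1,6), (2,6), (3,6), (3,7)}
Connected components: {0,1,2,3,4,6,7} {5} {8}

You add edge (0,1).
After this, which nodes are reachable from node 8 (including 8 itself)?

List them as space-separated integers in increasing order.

Before: nodes reachable from 8: {8}
Adding (0,1): both endpoints already in same component. Reachability from 8 unchanged.
After: nodes reachable from 8: {8}

Answer: 8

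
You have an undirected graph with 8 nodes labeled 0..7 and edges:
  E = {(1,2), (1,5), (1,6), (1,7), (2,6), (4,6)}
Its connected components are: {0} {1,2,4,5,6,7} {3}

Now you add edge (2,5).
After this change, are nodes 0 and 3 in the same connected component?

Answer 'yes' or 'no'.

Answer: no

Derivation:
Initial components: {0} {1,2,4,5,6,7} {3}
Adding edge (2,5): both already in same component {1,2,4,5,6,7}. No change.
New components: {0} {1,2,4,5,6,7} {3}
Are 0 and 3 in the same component? no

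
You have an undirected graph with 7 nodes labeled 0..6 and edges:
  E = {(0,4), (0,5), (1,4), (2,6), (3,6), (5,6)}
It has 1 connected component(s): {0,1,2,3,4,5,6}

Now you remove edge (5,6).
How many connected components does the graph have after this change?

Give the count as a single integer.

Answer: 2

Derivation:
Initial component count: 1
Remove (5,6): it was a bridge. Count increases: 1 -> 2.
  After removal, components: {0,1,4,5} {2,3,6}
New component count: 2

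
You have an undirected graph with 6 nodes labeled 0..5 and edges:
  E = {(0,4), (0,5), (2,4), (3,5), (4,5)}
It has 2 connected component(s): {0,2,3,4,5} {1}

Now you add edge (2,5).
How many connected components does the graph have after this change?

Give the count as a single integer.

Answer: 2

Derivation:
Initial component count: 2
Add (2,5): endpoints already in same component. Count unchanged: 2.
New component count: 2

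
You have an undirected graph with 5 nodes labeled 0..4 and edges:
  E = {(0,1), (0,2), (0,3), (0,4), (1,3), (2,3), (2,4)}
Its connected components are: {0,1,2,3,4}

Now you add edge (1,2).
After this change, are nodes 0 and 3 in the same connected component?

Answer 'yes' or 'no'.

Initial components: {0,1,2,3,4}
Adding edge (1,2): both already in same component {0,1,2,3,4}. No change.
New components: {0,1,2,3,4}
Are 0 and 3 in the same component? yes

Answer: yes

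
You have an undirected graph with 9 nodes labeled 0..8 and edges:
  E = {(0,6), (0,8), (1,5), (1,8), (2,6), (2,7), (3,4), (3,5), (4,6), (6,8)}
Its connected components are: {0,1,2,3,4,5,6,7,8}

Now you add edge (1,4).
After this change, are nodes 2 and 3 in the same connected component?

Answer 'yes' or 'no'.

Answer: yes

Derivation:
Initial components: {0,1,2,3,4,5,6,7,8}
Adding edge (1,4): both already in same component {0,1,2,3,4,5,6,7,8}. No change.
New components: {0,1,2,3,4,5,6,7,8}
Are 2 and 3 in the same component? yes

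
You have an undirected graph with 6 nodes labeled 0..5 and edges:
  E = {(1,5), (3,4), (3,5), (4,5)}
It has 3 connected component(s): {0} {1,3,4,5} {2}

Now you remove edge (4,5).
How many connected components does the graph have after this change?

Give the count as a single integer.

Initial component count: 3
Remove (4,5): not a bridge. Count unchanged: 3.
  After removal, components: {0} {1,3,4,5} {2}
New component count: 3

Answer: 3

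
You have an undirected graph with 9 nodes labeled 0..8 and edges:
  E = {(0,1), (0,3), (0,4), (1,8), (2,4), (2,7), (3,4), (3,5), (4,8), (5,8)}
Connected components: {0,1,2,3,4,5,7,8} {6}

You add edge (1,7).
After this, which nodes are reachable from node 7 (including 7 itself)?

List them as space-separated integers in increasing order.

Before: nodes reachable from 7: {0,1,2,3,4,5,7,8}
Adding (1,7): both endpoints already in same component. Reachability from 7 unchanged.
After: nodes reachable from 7: {0,1,2,3,4,5,7,8}

Answer: 0 1 2 3 4 5 7 8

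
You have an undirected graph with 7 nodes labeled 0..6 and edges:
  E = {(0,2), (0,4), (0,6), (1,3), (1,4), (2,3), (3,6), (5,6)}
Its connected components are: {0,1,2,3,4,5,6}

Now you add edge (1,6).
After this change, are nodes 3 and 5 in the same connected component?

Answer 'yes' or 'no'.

Answer: yes

Derivation:
Initial components: {0,1,2,3,4,5,6}
Adding edge (1,6): both already in same component {0,1,2,3,4,5,6}. No change.
New components: {0,1,2,3,4,5,6}
Are 3 and 5 in the same component? yes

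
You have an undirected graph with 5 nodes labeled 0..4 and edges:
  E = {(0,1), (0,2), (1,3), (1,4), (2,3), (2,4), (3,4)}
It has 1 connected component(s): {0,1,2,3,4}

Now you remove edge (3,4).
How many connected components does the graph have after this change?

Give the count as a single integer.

Answer: 1

Derivation:
Initial component count: 1
Remove (3,4): not a bridge. Count unchanged: 1.
  After removal, components: {0,1,2,3,4}
New component count: 1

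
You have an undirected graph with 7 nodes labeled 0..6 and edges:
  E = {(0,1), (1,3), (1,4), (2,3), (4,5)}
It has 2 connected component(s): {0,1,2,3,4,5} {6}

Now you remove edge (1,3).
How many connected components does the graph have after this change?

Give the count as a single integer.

Initial component count: 2
Remove (1,3): it was a bridge. Count increases: 2 -> 3.
  After removal, components: {0,1,4,5} {2,3} {6}
New component count: 3

Answer: 3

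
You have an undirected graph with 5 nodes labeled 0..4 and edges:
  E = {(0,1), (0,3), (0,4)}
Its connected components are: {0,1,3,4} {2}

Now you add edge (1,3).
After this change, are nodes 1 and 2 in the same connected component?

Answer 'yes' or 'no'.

Answer: no

Derivation:
Initial components: {0,1,3,4} {2}
Adding edge (1,3): both already in same component {0,1,3,4}. No change.
New components: {0,1,3,4} {2}
Are 1 and 2 in the same component? no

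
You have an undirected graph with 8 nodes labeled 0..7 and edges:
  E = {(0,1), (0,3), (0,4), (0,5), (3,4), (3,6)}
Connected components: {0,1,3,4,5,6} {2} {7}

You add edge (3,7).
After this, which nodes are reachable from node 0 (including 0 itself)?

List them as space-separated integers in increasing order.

Answer: 0 1 3 4 5 6 7

Derivation:
Before: nodes reachable from 0: {0,1,3,4,5,6}
Adding (3,7): merges 0's component with another. Reachability grows.
After: nodes reachable from 0: {0,1,3,4,5,6,7}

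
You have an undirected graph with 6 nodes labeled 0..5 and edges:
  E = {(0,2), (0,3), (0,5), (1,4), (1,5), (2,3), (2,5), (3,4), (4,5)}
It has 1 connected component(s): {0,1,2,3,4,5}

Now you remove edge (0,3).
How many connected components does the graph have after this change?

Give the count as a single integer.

Initial component count: 1
Remove (0,3): not a bridge. Count unchanged: 1.
  After removal, components: {0,1,2,3,4,5}
New component count: 1

Answer: 1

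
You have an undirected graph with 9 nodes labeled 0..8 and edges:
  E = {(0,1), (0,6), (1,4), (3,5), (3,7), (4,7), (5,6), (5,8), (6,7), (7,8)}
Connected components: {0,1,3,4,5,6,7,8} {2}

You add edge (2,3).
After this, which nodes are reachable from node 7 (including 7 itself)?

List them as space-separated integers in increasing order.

Answer: 0 1 2 3 4 5 6 7 8

Derivation:
Before: nodes reachable from 7: {0,1,3,4,5,6,7,8}
Adding (2,3): merges 7's component with another. Reachability grows.
After: nodes reachable from 7: {0,1,2,3,4,5,6,7,8}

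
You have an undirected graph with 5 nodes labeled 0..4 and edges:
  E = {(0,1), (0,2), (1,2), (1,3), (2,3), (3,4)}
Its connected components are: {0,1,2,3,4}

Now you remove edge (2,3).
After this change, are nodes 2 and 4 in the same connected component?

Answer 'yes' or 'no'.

Answer: yes

Derivation:
Initial components: {0,1,2,3,4}
Removing edge (2,3): not a bridge — component count unchanged at 1.
New components: {0,1,2,3,4}
Are 2 and 4 in the same component? yes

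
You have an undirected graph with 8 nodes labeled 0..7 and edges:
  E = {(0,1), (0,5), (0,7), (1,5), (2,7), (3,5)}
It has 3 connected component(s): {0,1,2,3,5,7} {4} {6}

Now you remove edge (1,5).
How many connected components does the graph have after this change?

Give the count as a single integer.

Answer: 3

Derivation:
Initial component count: 3
Remove (1,5): not a bridge. Count unchanged: 3.
  After removal, components: {0,1,2,3,5,7} {4} {6}
New component count: 3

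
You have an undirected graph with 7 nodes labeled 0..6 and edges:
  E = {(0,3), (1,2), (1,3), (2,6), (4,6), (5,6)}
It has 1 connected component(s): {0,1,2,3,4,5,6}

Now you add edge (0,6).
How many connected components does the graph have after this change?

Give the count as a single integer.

Answer: 1

Derivation:
Initial component count: 1
Add (0,6): endpoints already in same component. Count unchanged: 1.
New component count: 1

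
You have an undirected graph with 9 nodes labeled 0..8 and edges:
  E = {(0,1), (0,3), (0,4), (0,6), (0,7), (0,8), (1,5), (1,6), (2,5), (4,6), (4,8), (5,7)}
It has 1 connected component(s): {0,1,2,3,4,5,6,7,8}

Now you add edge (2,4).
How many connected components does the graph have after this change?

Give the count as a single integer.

Answer: 1

Derivation:
Initial component count: 1
Add (2,4): endpoints already in same component. Count unchanged: 1.
New component count: 1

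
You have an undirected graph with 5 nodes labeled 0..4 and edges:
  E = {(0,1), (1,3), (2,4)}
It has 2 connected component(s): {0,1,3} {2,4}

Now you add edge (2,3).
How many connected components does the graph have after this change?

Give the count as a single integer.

Answer: 1

Derivation:
Initial component count: 2
Add (2,3): merges two components. Count decreases: 2 -> 1.
New component count: 1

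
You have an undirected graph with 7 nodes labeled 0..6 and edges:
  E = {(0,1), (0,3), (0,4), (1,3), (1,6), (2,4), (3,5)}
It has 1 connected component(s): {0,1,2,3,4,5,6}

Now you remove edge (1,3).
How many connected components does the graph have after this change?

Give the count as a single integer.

Answer: 1

Derivation:
Initial component count: 1
Remove (1,3): not a bridge. Count unchanged: 1.
  After removal, components: {0,1,2,3,4,5,6}
New component count: 1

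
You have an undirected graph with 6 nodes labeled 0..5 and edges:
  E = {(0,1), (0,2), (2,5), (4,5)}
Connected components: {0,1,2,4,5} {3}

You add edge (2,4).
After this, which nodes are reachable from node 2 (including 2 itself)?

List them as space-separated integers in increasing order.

Before: nodes reachable from 2: {0,1,2,4,5}
Adding (2,4): both endpoints already in same component. Reachability from 2 unchanged.
After: nodes reachable from 2: {0,1,2,4,5}

Answer: 0 1 2 4 5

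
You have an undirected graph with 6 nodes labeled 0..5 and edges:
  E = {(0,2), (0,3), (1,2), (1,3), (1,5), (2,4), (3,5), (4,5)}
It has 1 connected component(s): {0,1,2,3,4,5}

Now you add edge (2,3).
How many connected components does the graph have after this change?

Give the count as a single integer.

Answer: 1

Derivation:
Initial component count: 1
Add (2,3): endpoints already in same component. Count unchanged: 1.
New component count: 1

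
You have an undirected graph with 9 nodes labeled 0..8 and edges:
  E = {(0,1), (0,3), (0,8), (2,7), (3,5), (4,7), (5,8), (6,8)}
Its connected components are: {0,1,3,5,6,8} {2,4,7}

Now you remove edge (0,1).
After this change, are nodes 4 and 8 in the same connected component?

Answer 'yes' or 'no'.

Initial components: {0,1,3,5,6,8} {2,4,7}
Removing edge (0,1): it was a bridge — component count 2 -> 3.
New components: {0,3,5,6,8} {1} {2,4,7}
Are 4 and 8 in the same component? no

Answer: no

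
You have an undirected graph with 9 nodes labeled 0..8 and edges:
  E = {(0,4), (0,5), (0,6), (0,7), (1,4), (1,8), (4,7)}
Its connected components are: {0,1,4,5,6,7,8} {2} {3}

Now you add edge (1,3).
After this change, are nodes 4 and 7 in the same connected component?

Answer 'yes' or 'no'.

Initial components: {0,1,4,5,6,7,8} {2} {3}
Adding edge (1,3): merges {0,1,4,5,6,7,8} and {3}.
New components: {0,1,3,4,5,6,7,8} {2}
Are 4 and 7 in the same component? yes

Answer: yes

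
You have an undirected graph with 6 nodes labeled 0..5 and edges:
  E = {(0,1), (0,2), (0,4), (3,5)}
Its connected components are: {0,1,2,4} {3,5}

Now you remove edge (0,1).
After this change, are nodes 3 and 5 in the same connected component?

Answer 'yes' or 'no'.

Initial components: {0,1,2,4} {3,5}
Removing edge (0,1): it was a bridge — component count 2 -> 3.
New components: {0,2,4} {1} {3,5}
Are 3 and 5 in the same component? yes

Answer: yes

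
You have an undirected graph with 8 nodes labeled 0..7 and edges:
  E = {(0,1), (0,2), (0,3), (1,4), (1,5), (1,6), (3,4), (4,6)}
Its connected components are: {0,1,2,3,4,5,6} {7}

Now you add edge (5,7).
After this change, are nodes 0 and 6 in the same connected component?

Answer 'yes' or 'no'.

Initial components: {0,1,2,3,4,5,6} {7}
Adding edge (5,7): merges {0,1,2,3,4,5,6} and {7}.
New components: {0,1,2,3,4,5,6,7}
Are 0 and 6 in the same component? yes

Answer: yes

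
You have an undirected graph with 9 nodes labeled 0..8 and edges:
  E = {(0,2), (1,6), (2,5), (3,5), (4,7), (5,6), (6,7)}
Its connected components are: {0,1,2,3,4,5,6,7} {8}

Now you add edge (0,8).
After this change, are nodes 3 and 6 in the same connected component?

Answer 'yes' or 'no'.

Initial components: {0,1,2,3,4,5,6,7} {8}
Adding edge (0,8): merges {0,1,2,3,4,5,6,7} and {8}.
New components: {0,1,2,3,4,5,6,7,8}
Are 3 and 6 in the same component? yes

Answer: yes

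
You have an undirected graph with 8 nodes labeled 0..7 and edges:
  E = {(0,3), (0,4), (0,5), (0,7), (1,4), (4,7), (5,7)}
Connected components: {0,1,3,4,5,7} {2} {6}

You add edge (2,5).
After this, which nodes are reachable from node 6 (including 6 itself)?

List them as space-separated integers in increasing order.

Before: nodes reachable from 6: {6}
Adding (2,5): merges two components, but neither contains 6. Reachability from 6 unchanged.
After: nodes reachable from 6: {6}

Answer: 6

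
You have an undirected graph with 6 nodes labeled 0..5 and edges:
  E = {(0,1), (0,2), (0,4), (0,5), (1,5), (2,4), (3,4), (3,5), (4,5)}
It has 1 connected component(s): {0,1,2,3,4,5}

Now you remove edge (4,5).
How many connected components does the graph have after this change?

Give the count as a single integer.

Answer: 1

Derivation:
Initial component count: 1
Remove (4,5): not a bridge. Count unchanged: 1.
  After removal, components: {0,1,2,3,4,5}
New component count: 1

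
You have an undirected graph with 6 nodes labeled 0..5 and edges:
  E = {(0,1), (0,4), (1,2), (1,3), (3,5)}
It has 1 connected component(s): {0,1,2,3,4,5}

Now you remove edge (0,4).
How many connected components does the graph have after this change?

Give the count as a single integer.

Initial component count: 1
Remove (0,4): it was a bridge. Count increases: 1 -> 2.
  After removal, components: {0,1,2,3,5} {4}
New component count: 2

Answer: 2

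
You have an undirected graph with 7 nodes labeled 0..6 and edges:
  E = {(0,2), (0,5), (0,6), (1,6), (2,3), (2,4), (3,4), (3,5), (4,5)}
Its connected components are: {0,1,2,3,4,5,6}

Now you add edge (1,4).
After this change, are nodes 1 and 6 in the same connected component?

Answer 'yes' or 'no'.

Answer: yes

Derivation:
Initial components: {0,1,2,3,4,5,6}
Adding edge (1,4): both already in same component {0,1,2,3,4,5,6}. No change.
New components: {0,1,2,3,4,5,6}
Are 1 and 6 in the same component? yes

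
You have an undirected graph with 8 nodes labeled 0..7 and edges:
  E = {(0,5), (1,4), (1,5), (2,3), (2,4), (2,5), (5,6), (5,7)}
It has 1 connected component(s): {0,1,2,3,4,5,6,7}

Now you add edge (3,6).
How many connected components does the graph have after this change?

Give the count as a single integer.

Answer: 1

Derivation:
Initial component count: 1
Add (3,6): endpoints already in same component. Count unchanged: 1.
New component count: 1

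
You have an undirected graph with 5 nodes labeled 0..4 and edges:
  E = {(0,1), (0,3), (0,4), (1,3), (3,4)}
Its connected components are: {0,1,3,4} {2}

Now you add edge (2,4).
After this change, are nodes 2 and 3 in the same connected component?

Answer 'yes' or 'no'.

Initial components: {0,1,3,4} {2}
Adding edge (2,4): merges {2} and {0,1,3,4}.
New components: {0,1,2,3,4}
Are 2 and 3 in the same component? yes

Answer: yes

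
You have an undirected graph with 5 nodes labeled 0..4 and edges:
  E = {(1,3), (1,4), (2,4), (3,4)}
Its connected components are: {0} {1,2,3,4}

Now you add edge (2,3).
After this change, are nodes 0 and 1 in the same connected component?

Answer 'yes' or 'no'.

Initial components: {0} {1,2,3,4}
Adding edge (2,3): both already in same component {1,2,3,4}. No change.
New components: {0} {1,2,3,4}
Are 0 and 1 in the same component? no

Answer: no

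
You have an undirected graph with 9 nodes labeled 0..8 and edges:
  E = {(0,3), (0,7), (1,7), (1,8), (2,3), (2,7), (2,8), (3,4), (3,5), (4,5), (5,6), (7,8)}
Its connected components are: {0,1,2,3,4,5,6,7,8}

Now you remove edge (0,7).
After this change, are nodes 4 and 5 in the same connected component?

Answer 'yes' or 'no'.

Initial components: {0,1,2,3,4,5,6,7,8}
Removing edge (0,7): not a bridge — component count unchanged at 1.
New components: {0,1,2,3,4,5,6,7,8}
Are 4 and 5 in the same component? yes

Answer: yes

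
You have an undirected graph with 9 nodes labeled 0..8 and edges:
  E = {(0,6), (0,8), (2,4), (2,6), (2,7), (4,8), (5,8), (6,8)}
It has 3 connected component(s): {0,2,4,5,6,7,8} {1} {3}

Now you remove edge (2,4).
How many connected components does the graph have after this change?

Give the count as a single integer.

Answer: 3

Derivation:
Initial component count: 3
Remove (2,4): not a bridge. Count unchanged: 3.
  After removal, components: {0,2,4,5,6,7,8} {1} {3}
New component count: 3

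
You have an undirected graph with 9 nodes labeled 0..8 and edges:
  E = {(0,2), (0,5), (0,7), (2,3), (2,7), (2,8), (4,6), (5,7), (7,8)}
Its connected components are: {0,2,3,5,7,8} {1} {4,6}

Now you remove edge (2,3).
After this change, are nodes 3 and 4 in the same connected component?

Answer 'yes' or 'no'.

Initial components: {0,2,3,5,7,8} {1} {4,6}
Removing edge (2,3): it was a bridge — component count 3 -> 4.
New components: {0,2,5,7,8} {1} {3} {4,6}
Are 3 and 4 in the same component? no

Answer: no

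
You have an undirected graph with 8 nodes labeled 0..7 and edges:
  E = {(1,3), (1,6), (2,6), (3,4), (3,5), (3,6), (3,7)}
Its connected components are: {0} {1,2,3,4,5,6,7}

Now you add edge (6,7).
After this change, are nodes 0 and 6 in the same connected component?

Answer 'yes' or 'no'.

Answer: no

Derivation:
Initial components: {0} {1,2,3,4,5,6,7}
Adding edge (6,7): both already in same component {1,2,3,4,5,6,7}. No change.
New components: {0} {1,2,3,4,5,6,7}
Are 0 and 6 in the same component? no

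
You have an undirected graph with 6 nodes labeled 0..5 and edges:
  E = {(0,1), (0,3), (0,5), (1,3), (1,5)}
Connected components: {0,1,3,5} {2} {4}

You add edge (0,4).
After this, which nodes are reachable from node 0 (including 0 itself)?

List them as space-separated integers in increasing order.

Before: nodes reachable from 0: {0,1,3,5}
Adding (0,4): merges 0's component with another. Reachability grows.
After: nodes reachable from 0: {0,1,3,4,5}

Answer: 0 1 3 4 5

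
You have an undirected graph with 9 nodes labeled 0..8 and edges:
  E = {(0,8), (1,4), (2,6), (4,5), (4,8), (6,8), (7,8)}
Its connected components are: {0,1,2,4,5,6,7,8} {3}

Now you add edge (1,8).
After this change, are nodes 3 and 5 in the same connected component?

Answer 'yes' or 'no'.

Answer: no

Derivation:
Initial components: {0,1,2,4,5,6,7,8} {3}
Adding edge (1,8): both already in same component {0,1,2,4,5,6,7,8}. No change.
New components: {0,1,2,4,5,6,7,8} {3}
Are 3 and 5 in the same component? no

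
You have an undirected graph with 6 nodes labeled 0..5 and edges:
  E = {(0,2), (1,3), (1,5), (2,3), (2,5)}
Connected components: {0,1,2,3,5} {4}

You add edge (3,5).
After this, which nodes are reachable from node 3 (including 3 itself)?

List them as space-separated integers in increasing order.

Answer: 0 1 2 3 5

Derivation:
Before: nodes reachable from 3: {0,1,2,3,5}
Adding (3,5): both endpoints already in same component. Reachability from 3 unchanged.
After: nodes reachable from 3: {0,1,2,3,5}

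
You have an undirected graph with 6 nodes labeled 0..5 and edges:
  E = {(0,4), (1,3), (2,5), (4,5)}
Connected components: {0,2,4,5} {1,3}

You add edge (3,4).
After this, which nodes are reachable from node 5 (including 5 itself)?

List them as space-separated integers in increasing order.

Before: nodes reachable from 5: {0,2,4,5}
Adding (3,4): merges 5's component with another. Reachability grows.
After: nodes reachable from 5: {0,1,2,3,4,5}

Answer: 0 1 2 3 4 5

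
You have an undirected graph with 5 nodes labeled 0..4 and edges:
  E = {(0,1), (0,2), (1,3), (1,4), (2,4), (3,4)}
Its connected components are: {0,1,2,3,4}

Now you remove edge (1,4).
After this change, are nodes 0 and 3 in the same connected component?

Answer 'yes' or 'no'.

Initial components: {0,1,2,3,4}
Removing edge (1,4): not a bridge — component count unchanged at 1.
New components: {0,1,2,3,4}
Are 0 and 3 in the same component? yes

Answer: yes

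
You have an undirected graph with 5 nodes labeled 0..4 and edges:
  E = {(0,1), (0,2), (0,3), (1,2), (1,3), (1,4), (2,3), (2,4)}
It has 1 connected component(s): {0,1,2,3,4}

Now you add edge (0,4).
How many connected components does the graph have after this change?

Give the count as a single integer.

Answer: 1

Derivation:
Initial component count: 1
Add (0,4): endpoints already in same component. Count unchanged: 1.
New component count: 1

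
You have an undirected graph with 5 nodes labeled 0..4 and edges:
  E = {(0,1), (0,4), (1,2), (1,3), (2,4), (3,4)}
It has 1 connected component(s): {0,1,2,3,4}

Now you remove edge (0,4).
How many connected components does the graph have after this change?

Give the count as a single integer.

Initial component count: 1
Remove (0,4): not a bridge. Count unchanged: 1.
  After removal, components: {0,1,2,3,4}
New component count: 1

Answer: 1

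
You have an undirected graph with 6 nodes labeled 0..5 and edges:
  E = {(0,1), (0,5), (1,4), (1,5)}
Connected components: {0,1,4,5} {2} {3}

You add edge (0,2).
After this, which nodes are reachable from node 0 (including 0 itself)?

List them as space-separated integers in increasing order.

Answer: 0 1 2 4 5

Derivation:
Before: nodes reachable from 0: {0,1,4,5}
Adding (0,2): merges 0's component with another. Reachability grows.
After: nodes reachable from 0: {0,1,2,4,5}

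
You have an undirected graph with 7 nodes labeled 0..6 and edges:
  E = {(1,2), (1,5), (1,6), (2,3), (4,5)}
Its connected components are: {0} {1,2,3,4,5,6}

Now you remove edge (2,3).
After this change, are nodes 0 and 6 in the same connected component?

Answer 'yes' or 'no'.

Answer: no

Derivation:
Initial components: {0} {1,2,3,4,5,6}
Removing edge (2,3): it was a bridge — component count 2 -> 3.
New components: {0} {1,2,4,5,6} {3}
Are 0 and 6 in the same component? no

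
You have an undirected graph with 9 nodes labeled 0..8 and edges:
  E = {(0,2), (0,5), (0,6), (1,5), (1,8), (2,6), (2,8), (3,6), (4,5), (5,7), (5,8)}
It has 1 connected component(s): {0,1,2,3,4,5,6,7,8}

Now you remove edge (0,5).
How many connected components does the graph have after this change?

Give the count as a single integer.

Answer: 1

Derivation:
Initial component count: 1
Remove (0,5): not a bridge. Count unchanged: 1.
  After removal, components: {0,1,2,3,4,5,6,7,8}
New component count: 1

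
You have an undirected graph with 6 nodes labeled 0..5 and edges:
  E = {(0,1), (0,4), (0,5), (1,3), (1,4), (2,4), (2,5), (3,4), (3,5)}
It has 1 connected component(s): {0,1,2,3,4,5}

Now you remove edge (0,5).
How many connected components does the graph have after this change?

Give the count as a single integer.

Answer: 1

Derivation:
Initial component count: 1
Remove (0,5): not a bridge. Count unchanged: 1.
  After removal, components: {0,1,2,3,4,5}
New component count: 1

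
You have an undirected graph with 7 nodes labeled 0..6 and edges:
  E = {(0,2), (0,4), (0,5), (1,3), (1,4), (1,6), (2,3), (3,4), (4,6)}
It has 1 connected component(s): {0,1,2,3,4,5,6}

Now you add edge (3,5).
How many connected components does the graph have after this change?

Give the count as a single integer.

Initial component count: 1
Add (3,5): endpoints already in same component. Count unchanged: 1.
New component count: 1

Answer: 1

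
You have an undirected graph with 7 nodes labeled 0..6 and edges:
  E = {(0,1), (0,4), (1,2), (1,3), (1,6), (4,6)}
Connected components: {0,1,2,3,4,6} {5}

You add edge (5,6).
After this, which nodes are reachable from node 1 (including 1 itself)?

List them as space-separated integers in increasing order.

Before: nodes reachable from 1: {0,1,2,3,4,6}
Adding (5,6): merges 1's component with another. Reachability grows.
After: nodes reachable from 1: {0,1,2,3,4,5,6}

Answer: 0 1 2 3 4 5 6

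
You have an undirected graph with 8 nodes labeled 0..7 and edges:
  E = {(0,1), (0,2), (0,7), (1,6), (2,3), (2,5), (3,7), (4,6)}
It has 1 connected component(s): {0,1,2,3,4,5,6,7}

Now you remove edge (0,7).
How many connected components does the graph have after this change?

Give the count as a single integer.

Answer: 1

Derivation:
Initial component count: 1
Remove (0,7): not a bridge. Count unchanged: 1.
  After removal, components: {0,1,2,3,4,5,6,7}
New component count: 1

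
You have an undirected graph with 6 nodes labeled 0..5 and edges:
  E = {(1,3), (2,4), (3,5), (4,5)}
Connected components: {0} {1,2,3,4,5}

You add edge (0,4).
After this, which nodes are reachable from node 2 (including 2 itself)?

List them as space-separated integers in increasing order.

Answer: 0 1 2 3 4 5

Derivation:
Before: nodes reachable from 2: {1,2,3,4,5}
Adding (0,4): merges 2's component with another. Reachability grows.
After: nodes reachable from 2: {0,1,2,3,4,5}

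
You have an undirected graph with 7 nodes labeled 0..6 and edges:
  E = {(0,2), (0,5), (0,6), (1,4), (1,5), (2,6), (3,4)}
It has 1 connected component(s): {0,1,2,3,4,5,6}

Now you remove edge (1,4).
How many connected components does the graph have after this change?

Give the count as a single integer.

Initial component count: 1
Remove (1,4): it was a bridge. Count increases: 1 -> 2.
  After removal, components: {0,1,2,5,6} {3,4}
New component count: 2

Answer: 2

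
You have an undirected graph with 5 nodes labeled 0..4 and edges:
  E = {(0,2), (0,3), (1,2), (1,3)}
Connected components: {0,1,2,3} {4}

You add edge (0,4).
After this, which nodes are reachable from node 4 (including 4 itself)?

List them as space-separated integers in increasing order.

Before: nodes reachable from 4: {4}
Adding (0,4): merges 4's component with another. Reachability grows.
After: nodes reachable from 4: {0,1,2,3,4}

Answer: 0 1 2 3 4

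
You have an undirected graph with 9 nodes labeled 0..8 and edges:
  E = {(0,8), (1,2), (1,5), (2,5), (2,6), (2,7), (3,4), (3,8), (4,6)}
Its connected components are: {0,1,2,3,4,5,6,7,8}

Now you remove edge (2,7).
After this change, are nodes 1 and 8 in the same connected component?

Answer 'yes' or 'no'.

Answer: yes

Derivation:
Initial components: {0,1,2,3,4,5,6,7,8}
Removing edge (2,7): it was a bridge — component count 1 -> 2.
New components: {0,1,2,3,4,5,6,8} {7}
Are 1 and 8 in the same component? yes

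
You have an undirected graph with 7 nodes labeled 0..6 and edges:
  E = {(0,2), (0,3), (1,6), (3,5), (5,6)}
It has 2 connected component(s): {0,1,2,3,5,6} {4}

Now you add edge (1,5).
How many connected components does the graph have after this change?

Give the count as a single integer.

Initial component count: 2
Add (1,5): endpoints already in same component. Count unchanged: 2.
New component count: 2

Answer: 2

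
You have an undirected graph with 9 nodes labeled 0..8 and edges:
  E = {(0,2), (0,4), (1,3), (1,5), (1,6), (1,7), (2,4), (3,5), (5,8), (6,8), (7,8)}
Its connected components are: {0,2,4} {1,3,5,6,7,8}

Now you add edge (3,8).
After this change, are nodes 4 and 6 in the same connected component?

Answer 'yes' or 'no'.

Initial components: {0,2,4} {1,3,5,6,7,8}
Adding edge (3,8): both already in same component {1,3,5,6,7,8}. No change.
New components: {0,2,4} {1,3,5,6,7,8}
Are 4 and 6 in the same component? no

Answer: no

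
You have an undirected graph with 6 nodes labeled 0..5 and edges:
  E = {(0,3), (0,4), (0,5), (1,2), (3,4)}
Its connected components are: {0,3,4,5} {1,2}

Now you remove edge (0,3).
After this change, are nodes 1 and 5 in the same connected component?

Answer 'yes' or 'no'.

Answer: no

Derivation:
Initial components: {0,3,4,5} {1,2}
Removing edge (0,3): not a bridge — component count unchanged at 2.
New components: {0,3,4,5} {1,2}
Are 1 and 5 in the same component? no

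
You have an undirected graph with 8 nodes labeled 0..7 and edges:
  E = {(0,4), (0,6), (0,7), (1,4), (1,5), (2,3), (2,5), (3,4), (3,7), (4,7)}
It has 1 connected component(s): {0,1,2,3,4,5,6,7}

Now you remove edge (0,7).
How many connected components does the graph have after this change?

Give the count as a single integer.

Answer: 1

Derivation:
Initial component count: 1
Remove (0,7): not a bridge. Count unchanged: 1.
  After removal, components: {0,1,2,3,4,5,6,7}
New component count: 1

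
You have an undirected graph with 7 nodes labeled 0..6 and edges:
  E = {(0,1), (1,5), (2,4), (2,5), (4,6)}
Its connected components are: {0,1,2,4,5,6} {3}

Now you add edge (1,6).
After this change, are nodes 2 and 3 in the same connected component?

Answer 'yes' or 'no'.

Initial components: {0,1,2,4,5,6} {3}
Adding edge (1,6): both already in same component {0,1,2,4,5,6}. No change.
New components: {0,1,2,4,5,6} {3}
Are 2 and 3 in the same component? no

Answer: no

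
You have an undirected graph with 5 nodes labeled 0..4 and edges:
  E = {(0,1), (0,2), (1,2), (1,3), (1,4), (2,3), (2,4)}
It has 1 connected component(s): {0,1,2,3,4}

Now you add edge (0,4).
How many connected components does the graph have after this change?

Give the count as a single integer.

Answer: 1

Derivation:
Initial component count: 1
Add (0,4): endpoints already in same component. Count unchanged: 1.
New component count: 1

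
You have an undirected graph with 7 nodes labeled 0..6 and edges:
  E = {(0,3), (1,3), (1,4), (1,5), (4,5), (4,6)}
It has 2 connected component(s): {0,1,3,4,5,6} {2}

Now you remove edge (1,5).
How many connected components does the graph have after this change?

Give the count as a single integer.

Initial component count: 2
Remove (1,5): not a bridge. Count unchanged: 2.
  After removal, components: {0,1,3,4,5,6} {2}
New component count: 2

Answer: 2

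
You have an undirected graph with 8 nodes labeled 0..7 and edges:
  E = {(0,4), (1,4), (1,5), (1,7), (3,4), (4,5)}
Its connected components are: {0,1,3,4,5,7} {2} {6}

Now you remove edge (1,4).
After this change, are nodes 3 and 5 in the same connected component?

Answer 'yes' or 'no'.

Initial components: {0,1,3,4,5,7} {2} {6}
Removing edge (1,4): not a bridge — component count unchanged at 3.
New components: {0,1,3,4,5,7} {2} {6}
Are 3 and 5 in the same component? yes

Answer: yes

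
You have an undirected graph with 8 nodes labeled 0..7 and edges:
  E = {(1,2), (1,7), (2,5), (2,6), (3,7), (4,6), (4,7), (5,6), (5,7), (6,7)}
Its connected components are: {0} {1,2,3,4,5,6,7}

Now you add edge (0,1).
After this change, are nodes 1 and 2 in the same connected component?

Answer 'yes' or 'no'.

Initial components: {0} {1,2,3,4,5,6,7}
Adding edge (0,1): merges {0} and {1,2,3,4,5,6,7}.
New components: {0,1,2,3,4,5,6,7}
Are 1 and 2 in the same component? yes

Answer: yes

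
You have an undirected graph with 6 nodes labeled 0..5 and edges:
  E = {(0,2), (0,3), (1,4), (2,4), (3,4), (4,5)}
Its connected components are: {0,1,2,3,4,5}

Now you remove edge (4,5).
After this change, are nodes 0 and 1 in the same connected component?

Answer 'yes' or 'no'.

Initial components: {0,1,2,3,4,5}
Removing edge (4,5): it was a bridge — component count 1 -> 2.
New components: {0,1,2,3,4} {5}
Are 0 and 1 in the same component? yes

Answer: yes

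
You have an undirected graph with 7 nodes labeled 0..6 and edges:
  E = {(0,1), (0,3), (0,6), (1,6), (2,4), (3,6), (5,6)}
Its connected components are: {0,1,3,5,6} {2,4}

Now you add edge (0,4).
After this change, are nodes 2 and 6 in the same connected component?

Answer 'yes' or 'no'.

Initial components: {0,1,3,5,6} {2,4}
Adding edge (0,4): merges {0,1,3,5,6} and {2,4}.
New components: {0,1,2,3,4,5,6}
Are 2 and 6 in the same component? yes

Answer: yes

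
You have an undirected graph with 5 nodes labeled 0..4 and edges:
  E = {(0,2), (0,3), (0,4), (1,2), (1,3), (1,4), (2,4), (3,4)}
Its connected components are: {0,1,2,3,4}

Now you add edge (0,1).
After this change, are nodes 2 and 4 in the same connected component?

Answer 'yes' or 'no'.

Answer: yes

Derivation:
Initial components: {0,1,2,3,4}
Adding edge (0,1): both already in same component {0,1,2,3,4}. No change.
New components: {0,1,2,3,4}
Are 2 and 4 in the same component? yes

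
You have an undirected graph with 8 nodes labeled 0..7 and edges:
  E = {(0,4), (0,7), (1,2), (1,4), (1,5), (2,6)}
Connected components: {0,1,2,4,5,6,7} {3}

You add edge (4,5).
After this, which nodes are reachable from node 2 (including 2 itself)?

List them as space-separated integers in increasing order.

Answer: 0 1 2 4 5 6 7

Derivation:
Before: nodes reachable from 2: {0,1,2,4,5,6,7}
Adding (4,5): both endpoints already in same component. Reachability from 2 unchanged.
After: nodes reachable from 2: {0,1,2,4,5,6,7}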